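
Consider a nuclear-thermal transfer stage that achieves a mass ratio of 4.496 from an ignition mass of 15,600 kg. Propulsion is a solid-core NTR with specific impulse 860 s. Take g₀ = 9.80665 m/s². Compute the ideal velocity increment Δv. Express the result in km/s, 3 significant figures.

v_e = Isp · g₀ = 860 × 9.80665 = 8433.7 m/s.
Rocket equation: Δv = v_e · ln(4.496) = 8433.7 × 1.5032 ≈ 12677.5 m/s.

Δv ≈ 12.7 km/s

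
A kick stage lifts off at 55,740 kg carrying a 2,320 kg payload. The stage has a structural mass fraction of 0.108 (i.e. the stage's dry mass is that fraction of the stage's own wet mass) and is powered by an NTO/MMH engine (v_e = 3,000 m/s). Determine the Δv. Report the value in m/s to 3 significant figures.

Stage wet mass = m₀ − payload = 55,740 − 2,320 = 53,420 kg.
Stage dry mass = ε × stage wet mass = 0.108 × 53,420 = 5,769.36 kg.
Burnout mass m_f = stage dry + payload = 5,769.36 + 2,320 = 8,089.36 kg.
From the ideal rocket equation, Δv = v_e · ln(55,740/8,089.36) = 3000.0 × ln(6.891) = 3000.0 × 1.9301 ≈ 5790 m/s.

Δv ≈ 5790 m/s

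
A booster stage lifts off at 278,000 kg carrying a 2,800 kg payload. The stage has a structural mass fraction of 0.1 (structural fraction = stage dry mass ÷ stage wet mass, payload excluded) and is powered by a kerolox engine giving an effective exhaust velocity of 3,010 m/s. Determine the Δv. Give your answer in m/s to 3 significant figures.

Δv ≈ 6670 m/s

Stage wet mass = m₀ − payload = 278,000 − 2,800 = 275,200 kg.
Stage dry mass = ε × stage wet mass = 0.1 × 275,200 = 27,520 kg.
Burnout mass m_f = stage dry + payload = 27,520 + 2,800 = 30,320 kg.
Δv = v_e · ln(278,000/30,320) = 3010.0 × ln(9.169) = 3010.0 × 2.2158 ≈ 6670 m/s.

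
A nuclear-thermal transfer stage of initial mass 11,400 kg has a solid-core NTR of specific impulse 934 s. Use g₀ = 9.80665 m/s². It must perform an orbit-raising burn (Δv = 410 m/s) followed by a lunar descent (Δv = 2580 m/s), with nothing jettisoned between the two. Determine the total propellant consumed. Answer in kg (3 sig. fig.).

v_e = Isp · g₀ = 934 × 9.80665 = 9159.4 m/s.
After the first burn: m = 11400 × exp(−410/9159.4) = 11400 × 0.95622 = 10,900.9 kg.
After the second burn: m = 10,900.9 × exp(−2580/9159.4) = 10,900.9 × 0.75452 = 8,224.95 kg.
Total propellant = m₀ − m_final = 11400 − 8,224.95 = 3,175.05 kg.

total propellant consumed ≈ 3180 kg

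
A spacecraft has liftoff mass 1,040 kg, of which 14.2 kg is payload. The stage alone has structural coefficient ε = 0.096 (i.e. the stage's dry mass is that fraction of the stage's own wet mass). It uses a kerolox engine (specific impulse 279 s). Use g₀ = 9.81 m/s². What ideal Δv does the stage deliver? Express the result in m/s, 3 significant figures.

Δv ≈ 6080 m/s

Stage wet mass = m₀ − payload = 1,040 − 14.2 = 1,025.8 kg.
Stage dry mass = ε × stage wet mass = 0.096 × 1,025.8 = 98.4768 kg.
Burnout mass m_f = stage dry + payload = 98.4768 + 14.2 = 112.6768 kg.
v_e = Isp · g₀ = 279 × 9.81 = 2737.0 m/s.
From the ideal rocket equation, Δv = v_e · ln(1,040/112.6768) = 2737.0 × ln(9.23) = 2737.0 × 2.2225 ≈ 6083 m/s.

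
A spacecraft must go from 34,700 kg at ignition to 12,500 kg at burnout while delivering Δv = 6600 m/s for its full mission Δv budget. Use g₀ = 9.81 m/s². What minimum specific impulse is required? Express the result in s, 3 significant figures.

ln(m₀/m_f) = ln(34700/12500) = ln(2.776) = 1.0210.
v_e = Δv / ln(m₀/m_f) = 6600 / 1.0210 = 6464.2 m/s.
Isp = v_e / g₀ = 6464.2 / 9.81 = 658.9 s.

Isp ≈ 659 s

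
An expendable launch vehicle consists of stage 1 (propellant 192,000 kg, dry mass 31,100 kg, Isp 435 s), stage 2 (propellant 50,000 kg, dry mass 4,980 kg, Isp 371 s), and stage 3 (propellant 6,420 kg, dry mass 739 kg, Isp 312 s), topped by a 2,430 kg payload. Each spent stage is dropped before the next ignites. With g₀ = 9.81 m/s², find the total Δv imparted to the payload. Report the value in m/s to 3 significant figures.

Ignition mass of stage 1 = 192,000+31,100 + 50,000+4,980 + 6,420+739 + 2,430 = 287,669 kg.
Stage 1: m₀ = 287,669 kg, m_f = 287,669 − 192,000 = 95,669 kg; Δv = 435×9.81×ln(3.007) = 4267.4×1.1009 ≈ 4698 m/s.
Stage 2: m₀ = 64,569 kg, m_f = 64,569 − 50,000 = 14,569 kg; Δv = 371×9.81×ln(4.432) = 3639.5×1.4888 ≈ 5419 m/s.
Stage 3: m₀ = 9,589 kg, m_f = 9,589 − 6,420 = 3,169 kg; Δv = 312×9.81×ln(3.026) = 3060.7×1.1072 ≈ 3389 m/s.
Total Δv = 4698 + 5419 + 3389 = 13506 m/s.

Δv ≈ 13500 m/s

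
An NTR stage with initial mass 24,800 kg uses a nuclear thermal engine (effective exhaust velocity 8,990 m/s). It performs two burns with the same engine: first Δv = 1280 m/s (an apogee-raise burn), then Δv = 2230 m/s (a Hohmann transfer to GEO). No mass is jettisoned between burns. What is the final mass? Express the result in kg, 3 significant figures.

After the first burn: m = 24800 × exp(−1280/8990.0) = 24800 × 0.86729 = 21,508.8 kg.
After the second burn: m = 21,508.8 × exp(−2230/8990.0) = 21,508.8 × 0.78032 = 16,783.7 kg.

final mass ≈ 16800 kg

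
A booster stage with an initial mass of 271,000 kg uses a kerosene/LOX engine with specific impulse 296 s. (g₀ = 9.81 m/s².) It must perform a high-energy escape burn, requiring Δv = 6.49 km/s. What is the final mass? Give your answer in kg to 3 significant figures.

v_e = Isp · g₀ = 296 × 9.81 = 2903.8 m/s.
Rocket equation: m₀/m_f = exp(Δv / v_e) = exp(6490 / 2903.8) = exp(2.2350) = 9.3468.
m_f = m₀ / 9.3468 = 271,000 / 9.3468 = 28,993.9 kg.

final mass ≈ 29000 kg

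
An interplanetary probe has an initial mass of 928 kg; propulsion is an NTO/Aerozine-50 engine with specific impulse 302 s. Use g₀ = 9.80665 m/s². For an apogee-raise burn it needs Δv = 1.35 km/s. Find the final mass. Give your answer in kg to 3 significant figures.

v_e = Isp · g₀ = 302 × 9.80665 = 2961.6 m/s.
m₀/m_f = exp(Δv / v_e) = exp(1350 / 2961.6) = exp(0.4558) = 1.5775.
m_f = m₀ / 1.5775 = 928 / 1.5775 = 588.273 kg.

final mass ≈ 588 kg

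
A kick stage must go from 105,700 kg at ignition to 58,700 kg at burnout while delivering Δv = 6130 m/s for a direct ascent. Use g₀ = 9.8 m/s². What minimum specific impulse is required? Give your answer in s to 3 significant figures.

Isp ≈ 1060 s

ln(m₀/m_f) = ln(105700/58700) = ln(1.801) = 0.5882.
By the Tsiolkovsky rocket equation, v_e = Δv / ln(m₀/m_f) = 6130 / 0.5882 = 10422.2 m/s.
Isp = v_e / g₀ = 10422.2 / 9.8 = 1063.5 s.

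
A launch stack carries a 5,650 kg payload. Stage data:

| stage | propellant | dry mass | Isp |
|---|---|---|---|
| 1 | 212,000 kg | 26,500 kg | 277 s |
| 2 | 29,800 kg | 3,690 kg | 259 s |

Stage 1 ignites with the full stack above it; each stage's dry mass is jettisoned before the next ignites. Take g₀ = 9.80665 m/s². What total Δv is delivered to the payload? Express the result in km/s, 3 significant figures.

Δv ≈ 7.56 km/s

Ignition mass of stage 1 = 212,000+26,500 + 29,800+3,690 + 5,650 = 277,640 kg.
Stage 1: m₀ = 277,640 kg, m_f = 277,640 − 212,000 = 65,640 kg; Δv = 277×9.80665×ln(4.23) = 2716.4×1.4421 ≈ 3917 m/s.
Stage 2: m₀ = 39,140 kg, m_f = 39,140 − 29,800 = 9,340 kg; Δv = 259×9.80665×ln(4.191) = 2539.9×1.4328 ≈ 3639 m/s.
Total Δv = 3917 + 3639 = 7556 m/s.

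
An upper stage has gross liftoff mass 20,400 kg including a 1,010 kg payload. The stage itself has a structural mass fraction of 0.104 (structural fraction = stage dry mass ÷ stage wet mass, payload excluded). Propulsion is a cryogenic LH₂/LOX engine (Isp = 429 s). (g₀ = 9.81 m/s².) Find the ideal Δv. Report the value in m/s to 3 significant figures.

Stage wet mass = m₀ − payload = 20,400 − 1,010 = 19,390 kg.
Stage dry mass = ε × stage wet mass = 0.104 × 19,390 = 2,016.56 kg.
Burnout mass m_f = stage dry + payload = 2,016.56 + 1,010 = 3,026.56 kg.
v_e = Isp · g₀ = 429 × 9.81 = 4208.5 m/s.
Δv = v_e · ln(20,400/3,026.56) = 4208.5 × ln(6.74) = 4208.5 × 1.9081 ≈ 8030 m/s.

Δv ≈ 8030 m/s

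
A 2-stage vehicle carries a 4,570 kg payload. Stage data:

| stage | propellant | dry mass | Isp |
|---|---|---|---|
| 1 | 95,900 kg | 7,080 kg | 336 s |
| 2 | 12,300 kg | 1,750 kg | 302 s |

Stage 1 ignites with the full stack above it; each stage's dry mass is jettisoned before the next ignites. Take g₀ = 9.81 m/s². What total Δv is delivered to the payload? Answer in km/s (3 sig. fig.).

Δv ≈ 8.32 km/s

Ignition mass of stage 1 = 95,900+7,080 + 12,300+1,750 + 4,570 = 121,600 kg.
Stage 1: m₀ = 121,600 kg, m_f = 121,600 − 95,900 = 25,700 kg; Δv = 336×9.81×ln(4.732) = 3296.2×1.5542 ≈ 5123 m/s.
Stage 2: m₀ = 18,620 kg, m_f = 18,620 − 12,300 = 6,320 kg; Δv = 302×9.81×ln(2.946) = 2962.6×1.0805 ≈ 3201 m/s.
Total Δv = 5123 + 3201 = 8324 m/s.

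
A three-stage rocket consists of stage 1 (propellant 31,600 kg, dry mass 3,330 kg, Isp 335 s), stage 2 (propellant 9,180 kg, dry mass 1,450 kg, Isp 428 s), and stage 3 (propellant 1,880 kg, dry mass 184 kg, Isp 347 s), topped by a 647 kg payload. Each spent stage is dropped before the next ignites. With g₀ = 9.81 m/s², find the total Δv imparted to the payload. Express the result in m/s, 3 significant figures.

Ignition mass of stage 1 = 31,600+3,330 + 9,180+1,450 + 1,880+184 + 647 = 48,271 kg.
Stage 1: m₀ = 48,271 kg, m_f = 48,271 − 31,600 = 16,671 kg; Δv = 335×9.81×ln(2.896) = 3286.4×1.0632 ≈ 3494 m/s.
Stage 2: m₀ = 13,341 kg, m_f = 13,341 − 9,180 = 4,161 kg; Δv = 428×9.81×ln(3.206) = 4198.7×1.1651 ≈ 4892 m/s.
Stage 3: m₀ = 2,711 kg, m_f = 2,711 − 1,880 = 831 kg; Δv = 347×9.81×ln(3.262) = 3404.1×1.1824 ≈ 4025 m/s.
Total Δv = 3494 + 4892 + 4025 = 12411 m/s.

Δv ≈ 12400 m/s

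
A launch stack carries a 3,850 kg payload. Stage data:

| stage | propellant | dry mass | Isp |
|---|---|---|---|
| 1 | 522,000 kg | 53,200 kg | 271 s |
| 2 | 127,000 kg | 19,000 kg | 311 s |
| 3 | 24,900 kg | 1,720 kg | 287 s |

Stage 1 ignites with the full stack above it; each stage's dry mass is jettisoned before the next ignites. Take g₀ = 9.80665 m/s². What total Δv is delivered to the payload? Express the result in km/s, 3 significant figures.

Δv ≈ 11.8 km/s

Ignition mass of stage 1 = 522,000+53,200 + 127,000+19,000 + 24,900+1,720 + 3,850 = 751,670 kg.
Stage 1: m₀ = 751,670 kg, m_f = 751,670 − 522,000 = 229,670 kg; Δv = 271×9.80665×ln(3.273) = 2657.6×1.1857 ≈ 3151 m/s.
Stage 2: m₀ = 176,470 kg, m_f = 176,470 − 127,000 = 49,470 kg; Δv = 311×9.80665×ln(3.567) = 3049.9×1.2718 ≈ 3879 m/s.
Stage 3: m₀ = 30,470 kg, m_f = 30,470 − 24,900 = 5,570 kg; Δv = 287×9.80665×ln(5.47) = 2814.5×1.6993 ≈ 4783 m/s.
Total Δv = 3151 + 3879 + 4783 = 11813 m/s.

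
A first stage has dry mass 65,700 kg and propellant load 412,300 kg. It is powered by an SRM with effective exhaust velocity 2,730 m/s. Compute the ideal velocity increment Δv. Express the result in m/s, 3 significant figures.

Δv ≈ 5420 m/s

m₀ = m_dry + m_prop = 65,700 + 412,300 = 478,000 kg.
By the Tsiolkovsky rocket equation, Δv = v_e · ln(m₀/m_f) = 2730.0 × ln(7.275) = 2730.0 × 1.9845 ≈ 5417.7 m/s.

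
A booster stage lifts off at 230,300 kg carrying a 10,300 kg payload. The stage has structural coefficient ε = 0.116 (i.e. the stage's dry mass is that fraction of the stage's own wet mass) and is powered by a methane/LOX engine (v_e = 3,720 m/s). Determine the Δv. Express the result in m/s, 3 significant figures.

Stage wet mass = m₀ − payload = 230,300 − 10,300 = 220,000 kg.
Stage dry mass = ε × stage wet mass = 0.116 × 220,000 = 25,520 kg.
Burnout mass m_f = stage dry + payload = 25,520 + 10,300 = 35,820 kg.
Δv = v_e · ln(230,300/35,820) = 3720.0 × ln(6.429) = 3720.0 × 1.8609 ≈ 6922 m/s.

Δv ≈ 6920 m/s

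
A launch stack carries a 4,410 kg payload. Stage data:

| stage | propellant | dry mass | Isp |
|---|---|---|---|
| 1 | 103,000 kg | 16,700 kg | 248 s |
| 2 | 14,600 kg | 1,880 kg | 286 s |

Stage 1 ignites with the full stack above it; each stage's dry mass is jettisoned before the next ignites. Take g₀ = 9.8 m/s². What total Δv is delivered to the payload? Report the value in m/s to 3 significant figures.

Δv ≈ 6570 m/s

Ignition mass of stage 1 = 103,000+16,700 + 14,600+1,880 + 4,410 = 140,590 kg.
Stage 1: m₀ = 140,590 kg, m_f = 140,590 − 103,000 = 37,590 kg; Δv = 248×9.8×ln(3.74) = 2430.4×1.3191 ≈ 3206 m/s.
Stage 2: m₀ = 20,890 kg, m_f = 20,890 − 14,600 = 6,290 kg; Δv = 286×9.8×ln(3.321) = 2802.8×1.2003 ≈ 3364 m/s.
Total Δv = 3206 + 3364 = 6570 m/s.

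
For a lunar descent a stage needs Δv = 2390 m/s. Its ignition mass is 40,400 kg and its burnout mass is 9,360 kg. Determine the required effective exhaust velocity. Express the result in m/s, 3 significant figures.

v_e ≈ 1630 m/s

ln(m₀/m_f) = ln(40400/9360) = ln(4.316) = 1.4624.
Using Δv = v_e ln(m₀/m_f): v_e = Δv / ln(m₀/m_f) = 2390 / 1.4624 = 1634.3 m/s.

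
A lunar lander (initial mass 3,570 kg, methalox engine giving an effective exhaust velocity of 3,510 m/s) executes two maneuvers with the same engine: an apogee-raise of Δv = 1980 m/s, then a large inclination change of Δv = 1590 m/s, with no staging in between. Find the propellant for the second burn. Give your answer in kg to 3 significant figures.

propellant for the second burn ≈ 740 kg

After the first burn: m = 3570 × exp(−1980/3510.0) = 3570 × 0.56887 = 2,030.87 kg.
After the second burn: m = 2,030.87 × exp(−1590/3510.0) = 2,030.87 × 0.63572 = 1,291.06 kg.
Second-burn propellant = 2,030.87 − 1,291.06 = 739.81 kg.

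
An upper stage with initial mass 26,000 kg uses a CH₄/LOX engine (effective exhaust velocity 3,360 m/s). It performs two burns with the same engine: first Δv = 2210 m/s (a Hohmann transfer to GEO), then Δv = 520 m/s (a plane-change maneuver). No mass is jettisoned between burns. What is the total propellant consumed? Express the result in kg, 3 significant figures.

After the first burn: m = 26000 × exp(−2210/3360.0) = 26000 × 0.51802 = 13,468.5 kg.
After the second burn: m = 13,468.5 × exp(−520/3360.0) = 13,468.5 × 0.85662 = 11,537.4 kg.
Total propellant = m₀ − m_final = 26000 − 11,537.4 = 14,462.6 kg.

total propellant consumed ≈ 14500 kg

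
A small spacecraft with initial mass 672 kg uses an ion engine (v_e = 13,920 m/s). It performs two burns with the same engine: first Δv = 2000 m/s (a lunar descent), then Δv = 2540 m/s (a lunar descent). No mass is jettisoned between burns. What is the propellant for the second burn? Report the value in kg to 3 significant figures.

After the first burn: m = 672 × exp(−2000/13920.0) = 672 × 0.86617 = 582.066 kg.
After the second burn: m = 582.066 × exp(−2540/13920.0) = 582.066 × 0.83321 = 484.983 kg.
Second-burn propellant = 582.066 − 484.983 = 97.083 kg.

propellant for the second burn ≈ 97.1 kg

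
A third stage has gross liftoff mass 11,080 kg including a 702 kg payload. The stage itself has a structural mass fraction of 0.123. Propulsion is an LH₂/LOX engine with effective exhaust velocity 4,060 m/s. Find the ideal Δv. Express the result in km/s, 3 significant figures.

Stage wet mass = m₀ − payload = 11,080 − 702 = 10,378 kg.
Stage dry mass = ε × stage wet mass = 0.123 × 10,378 = 1,276.49 kg.
Burnout mass m_f = stage dry + payload = 1,276.49 + 702 = 1,978.49 kg.
Using Δv = v_e ln(m₀/m_f): Δv = v_e · ln(11,080/1,978.49) = 4060.0 × ln(5.6) = 4060.0 × 1.7228 ≈ 6995 m/s.

Δv ≈ 6.99 km/s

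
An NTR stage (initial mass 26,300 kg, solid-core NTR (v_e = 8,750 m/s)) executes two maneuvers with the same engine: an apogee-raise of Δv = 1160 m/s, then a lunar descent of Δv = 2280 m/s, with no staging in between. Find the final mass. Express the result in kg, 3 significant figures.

After the first burn: m = 26300 × exp(−1160/8750.0) = 26300 × 0.87584 = 23,034.6 kg.
After the second burn: m = 23,034.6 × exp(−2280/8750.0) = 23,034.6 × 0.77061 = 17,750.7 kg.

final mass ≈ 17800 kg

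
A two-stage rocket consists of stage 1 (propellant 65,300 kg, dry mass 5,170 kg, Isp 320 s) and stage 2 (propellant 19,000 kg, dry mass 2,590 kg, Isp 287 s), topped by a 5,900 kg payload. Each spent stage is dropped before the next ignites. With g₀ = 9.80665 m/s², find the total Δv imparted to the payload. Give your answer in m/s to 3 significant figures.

Δv ≈ 6750 m/s

Ignition mass of stage 1 = 65,300+5,170 + 19,000+2,590 + 5,900 = 97,960 kg.
Stage 1: m₀ = 97,960 kg, m_f = 97,960 − 65,300 = 32,660 kg; Δv = 320×9.80665×ln(2.999) = 3138.1×1.0984 ≈ 3447 m/s.
Stage 2: m₀ = 27,490 kg, m_f = 27,490 − 19,000 = 8,490 kg; Δv = 287×9.80665×ln(3.238) = 2814.5×1.1749 ≈ 3307 m/s.
Total Δv = 3447 + 3307 = 6754 m/s.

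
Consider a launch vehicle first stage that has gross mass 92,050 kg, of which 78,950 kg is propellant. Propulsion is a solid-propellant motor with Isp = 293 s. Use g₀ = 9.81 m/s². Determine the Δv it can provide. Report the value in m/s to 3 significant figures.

v_e = Isp · g₀ = 293 × 9.81 = 2874.3 m/s.
m_f = m₀ − m_prop = 92,050 − 78,950 = 13,100 kg.
From the ideal rocket equation, Δv = v_e · ln(m₀/m_f) = 2874.3 × ln(7.027) = 2874.3 × 1.9497 ≈ 5604.1 m/s.

Δv ≈ 5600 m/s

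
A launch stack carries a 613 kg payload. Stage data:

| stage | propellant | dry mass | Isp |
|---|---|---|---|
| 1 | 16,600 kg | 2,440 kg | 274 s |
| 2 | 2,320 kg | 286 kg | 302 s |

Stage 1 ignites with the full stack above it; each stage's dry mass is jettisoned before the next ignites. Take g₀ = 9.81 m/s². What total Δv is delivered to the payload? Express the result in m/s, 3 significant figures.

Δv ≈ 7460 m/s

Ignition mass of stage 1 = 16,600+2,440 + 2,320+286 + 613 = 22,259 kg.
Stage 1: m₀ = 22,259 kg, m_f = 22,259 − 16,600 = 5,659 kg; Δv = 274×9.81×ln(3.933) = 2687.9×1.3695 ≈ 3681 m/s.
Stage 2: m₀ = 3,219 kg, m_f = 3,219 − 2,320 = 899 kg; Δv = 302×9.81×ln(3.581) = 2962.6×1.2755 ≈ 3779 m/s.
Total Δv = 3681 + 3779 = 7460 m/s.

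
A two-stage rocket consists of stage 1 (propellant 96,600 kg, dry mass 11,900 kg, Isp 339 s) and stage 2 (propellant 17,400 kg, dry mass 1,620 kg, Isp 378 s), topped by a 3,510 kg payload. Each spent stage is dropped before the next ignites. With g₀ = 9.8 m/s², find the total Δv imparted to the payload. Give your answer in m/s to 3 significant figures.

Ignition mass of stage 1 = 96,600+11,900 + 17,400+1,620 + 3,510 = 131,030 kg.
Stage 1: m₀ = 131,030 kg, m_f = 131,030 − 96,600 = 34,430 kg; Δv = 339×9.8×ln(3.806) = 3322.2×1.3365 ≈ 4440 m/s.
Stage 2: m₀ = 22,530 kg, m_f = 22,530 − 17,400 = 5,130 kg; Δv = 378×9.8×ln(4.392) = 3704.4×1.4797 ≈ 5482 m/s.
Total Δv = 4440 + 5482 = 9922 m/s.

Δv ≈ 9920 m/s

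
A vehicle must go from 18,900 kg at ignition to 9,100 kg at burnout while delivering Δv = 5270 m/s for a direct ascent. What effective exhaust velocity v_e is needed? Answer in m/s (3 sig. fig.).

ln(m₀/m_f) = ln(18900/9100) = ln(2.077) = 0.7309.
Rocket equation: v_e = Δv / ln(m₀/m_f) = 5270 / 0.7309 = 7210.4 m/s.

v_e ≈ 7210 m/s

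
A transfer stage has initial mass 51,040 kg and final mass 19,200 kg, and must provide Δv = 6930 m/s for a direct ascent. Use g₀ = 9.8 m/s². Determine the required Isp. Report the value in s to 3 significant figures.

ln(m₀/m_f) = ln(51040/19200) = ln(2.658) = 0.9777.
v_e = Δv / ln(m₀/m_f) = 6930 / 0.9777 = 7088.1 m/s.
Isp = v_e / g₀ = 7088.1 / 9.8 = 723.3 s.

Isp ≈ 723 s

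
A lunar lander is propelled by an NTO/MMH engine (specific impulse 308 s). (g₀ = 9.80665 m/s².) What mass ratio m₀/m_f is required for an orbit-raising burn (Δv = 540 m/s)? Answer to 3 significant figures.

v_e = Isp · g₀ = 308 × 9.80665 = 3020.4 m/s.
m₀/m_f = exp(Δv / v_e) = exp(540 / 3020.4) = exp(0.1788) = 1.1958.

mass ratio ≈ 1.20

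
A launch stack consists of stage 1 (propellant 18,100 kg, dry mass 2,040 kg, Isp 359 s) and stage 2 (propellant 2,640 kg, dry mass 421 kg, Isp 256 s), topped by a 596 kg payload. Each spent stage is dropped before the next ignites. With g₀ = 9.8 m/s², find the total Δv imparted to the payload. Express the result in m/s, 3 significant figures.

Ignition mass of stage 1 = 18,100+2,040 + 2,640+421 + 596 = 23,797 kg.
Stage 1: m₀ = 23,797 kg, m_f = 23,797 − 18,100 = 5,697 kg; Δv = 359×9.8×ln(4.177) = 3518.2×1.4296 ≈ 5030 m/s.
Stage 2: m₀ = 3,657 kg, m_f = 3,657 − 2,640 = 1,017 kg; Δv = 256×9.8×ln(3.596) = 2508.8×1.2798 ≈ 3211 m/s.
Total Δv = 5030 + 3211 = 8241 m/s.

Δv ≈ 8240 m/s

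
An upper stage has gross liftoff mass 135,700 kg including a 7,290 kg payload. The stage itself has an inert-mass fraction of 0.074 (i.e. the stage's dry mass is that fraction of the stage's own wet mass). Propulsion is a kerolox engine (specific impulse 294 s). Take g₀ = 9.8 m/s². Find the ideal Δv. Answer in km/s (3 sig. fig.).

Stage wet mass = m₀ − payload = 135,700 − 7,290 = 128,410 kg.
Stage dry mass = ε × stage wet mass = 0.074 × 128,410 = 9,502.34 kg.
Burnout mass m_f = stage dry + payload = 9,502.34 + 7,290 = 16,792.34 kg.
v_e = Isp · g₀ = 294 × 9.8 = 2881.2 m/s.
From the ideal rocket equation, Δv = v_e · ln(135,700/16,792.34) = 2881.2 × ln(8.081) = 2881.2 × 2.0895 ≈ 6020 m/s.

Δv ≈ 6.02 km/s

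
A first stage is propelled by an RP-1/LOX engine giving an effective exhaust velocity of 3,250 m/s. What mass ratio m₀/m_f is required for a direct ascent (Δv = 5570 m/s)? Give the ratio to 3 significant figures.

mass ratio ≈ 5.55

m₀/m_f = exp(Δv / v_e) = exp(5570 / 3250.0) = exp(1.7138) = 5.5503.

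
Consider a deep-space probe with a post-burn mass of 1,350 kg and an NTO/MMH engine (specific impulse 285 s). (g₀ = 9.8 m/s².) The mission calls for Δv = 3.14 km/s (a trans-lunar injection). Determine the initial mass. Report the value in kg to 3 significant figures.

v_e = Isp · g₀ = 285 × 9.8 = 2793.0 m/s.
From the ideal rocket equation, m₀/m_f = exp(Δv / v_e) = exp(3140 / 2793.0) = exp(1.1242) = 3.0779.
m₀ = m_f × 3.0779 = 1,350 × 3.0779 = 4,155.17 kg.

initial mass ≈ 4160 kg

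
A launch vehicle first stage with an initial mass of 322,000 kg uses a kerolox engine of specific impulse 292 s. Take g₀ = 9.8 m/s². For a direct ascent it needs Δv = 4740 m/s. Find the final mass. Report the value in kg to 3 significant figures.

final mass ≈ 61400 kg

v_e = Isp · g₀ = 292 × 9.8 = 2861.6 m/s.
By the Tsiolkovsky rocket equation, m₀/m_f = exp(Δv / v_e) = exp(4740 / 2861.6) = exp(1.6564) = 5.2405.
m_f = m₀ / 5.2405 = 322,000 / 5.2405 = 61,444.5 kg.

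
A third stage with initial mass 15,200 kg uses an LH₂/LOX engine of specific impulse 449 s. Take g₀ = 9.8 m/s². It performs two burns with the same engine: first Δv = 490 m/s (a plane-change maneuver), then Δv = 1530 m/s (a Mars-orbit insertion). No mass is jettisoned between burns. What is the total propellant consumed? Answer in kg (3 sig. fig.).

v_e = Isp · g₀ = 449 × 9.8 = 4400.2 m/s.
After the first burn: m = 15200 × exp(−490/4400.2) = 15200 × 0.89462 = 13,598.2 kg.
After the second burn: m = 13,598.2 × exp(−1530/4400.2) = 13,598.2 × 0.70630 = 9,604.41 kg.
Total propellant = m₀ − m_final = 15200 − 9,604.41 = 5,595.59 kg.

total propellant consumed ≈ 5600 kg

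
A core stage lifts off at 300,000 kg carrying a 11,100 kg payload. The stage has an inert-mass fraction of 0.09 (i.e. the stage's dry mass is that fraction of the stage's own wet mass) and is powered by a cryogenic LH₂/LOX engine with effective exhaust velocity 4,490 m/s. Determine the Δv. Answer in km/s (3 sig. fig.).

Δv ≈ 9.38 km/s

Stage wet mass = m₀ − payload = 300,000 − 11,100 = 288,900 kg.
Stage dry mass = ε × stage wet mass = 0.09 × 288,900 = 26,001 kg.
Burnout mass m_f = stage dry + payload = 26,001 + 11,100 = 37,101 kg.
Using Δv = v_e ln(m₀/m_f): Δv = v_e · ln(300,000/37,101) = 4490.0 × ln(8.086) = 4490.0 × 2.0901 ≈ 9385 m/s.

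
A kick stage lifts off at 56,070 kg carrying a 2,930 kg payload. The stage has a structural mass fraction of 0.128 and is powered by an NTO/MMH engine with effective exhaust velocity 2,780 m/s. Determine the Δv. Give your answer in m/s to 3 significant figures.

Δv ≈ 4870 m/s

Stage wet mass = m₀ − payload = 56,070 − 2,930 = 53,140 kg.
Stage dry mass = ε × stage wet mass = 0.128 × 53,140 = 6,801.92 kg.
Burnout mass m_f = stage dry + payload = 6,801.92 + 2,930 = 9,731.92 kg.
Rocket equation: Δv = v_e · ln(56,070/9,731.92) = 2780.0 × ln(5.761) = 2780.0 × 1.7512 ≈ 4868 m/s.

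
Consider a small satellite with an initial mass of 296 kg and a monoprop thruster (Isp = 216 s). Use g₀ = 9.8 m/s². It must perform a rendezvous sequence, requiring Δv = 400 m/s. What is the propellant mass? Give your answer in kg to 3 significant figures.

v_e = Isp · g₀ = 216 × 9.8 = 2116.8 m/s.
By the Tsiolkovsky rocket equation, m₀/m_f = exp(Δv / v_e) = exp(400 / 2116.8) = exp(0.1890) = 1.2080.
m_f = 296 / 1.2080 = 245.033 kg, so propellant = m₀ − m_f = 296 − 245.033 = 50.967 kg.

propellant mass ≈ 51.0 kg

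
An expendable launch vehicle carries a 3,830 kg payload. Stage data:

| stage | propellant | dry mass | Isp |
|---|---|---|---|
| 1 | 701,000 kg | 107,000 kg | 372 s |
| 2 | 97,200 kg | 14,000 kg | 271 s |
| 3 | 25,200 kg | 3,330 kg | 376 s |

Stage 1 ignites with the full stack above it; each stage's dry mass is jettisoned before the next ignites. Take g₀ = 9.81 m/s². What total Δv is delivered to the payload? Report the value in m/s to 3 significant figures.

Δv ≈ 13400 m/s

Ignition mass of stage 1 = 701,000+107,000 + 97,200+14,000 + 25,200+3,330 + 3,830 = 951,560 kg.
Stage 1: m₀ = 951,560 kg, m_f = 951,560 − 701,000 = 250,560 kg; Δv = 372×9.81×ln(3.798) = 3649.3×1.3344 ≈ 4870 m/s.
Stage 2: m₀ = 143,560 kg, m_f = 143,560 − 97,200 = 46,360 kg; Δv = 271×9.81×ln(3.097) = 2658.5×1.1303 ≈ 3005 m/s.
Stage 3: m₀ = 32,360 kg, m_f = 32,360 − 25,200 = 7,160 kg; Δv = 376×9.81×ln(4.52) = 3688.6×1.5084 ≈ 5564 m/s.
Total Δv = 4870 + 3005 + 5564 = 13439 m/s.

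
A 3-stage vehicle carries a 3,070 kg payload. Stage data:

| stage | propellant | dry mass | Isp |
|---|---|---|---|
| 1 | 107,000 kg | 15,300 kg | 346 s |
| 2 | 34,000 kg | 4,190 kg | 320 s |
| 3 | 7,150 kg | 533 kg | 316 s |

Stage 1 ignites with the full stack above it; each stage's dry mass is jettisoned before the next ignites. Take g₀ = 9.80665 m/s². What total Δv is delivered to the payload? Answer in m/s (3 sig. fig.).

Δv ≈ 10400 m/s

Ignition mass of stage 1 = 107,000+15,300 + 34,000+4,190 + 7,150+533 + 3,070 = 171,243 kg.
Stage 1: m₀ = 171,243 kg, m_f = 171,243 − 107,000 = 64,243 kg; Δv = 346×9.80665×ln(2.666) = 3393.1×0.9804 ≈ 3327 m/s.
Stage 2: m₀ = 48,943 kg, m_f = 48,943 − 34,000 = 14,943 kg; Δv = 320×9.80665×ln(3.275) = 3138.1×1.1864 ≈ 3723 m/s.
Stage 3: m₀ = 10,753 kg, m_f = 10,753 − 7,150 = 3,603 kg; Δv = 316×9.80665×ln(2.984) = 3098.9×1.0934 ≈ 3388 m/s.
Total Δv = 3327 + 3723 + 3388 = 10438 m/s.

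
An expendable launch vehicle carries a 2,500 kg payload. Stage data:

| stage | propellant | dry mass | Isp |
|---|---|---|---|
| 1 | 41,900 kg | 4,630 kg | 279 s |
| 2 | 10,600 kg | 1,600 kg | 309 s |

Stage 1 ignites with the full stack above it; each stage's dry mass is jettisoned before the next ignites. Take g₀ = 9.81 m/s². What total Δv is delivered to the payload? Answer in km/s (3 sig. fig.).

Ignition mass of stage 1 = 41,900+4,630 + 10,600+1,600 + 2,500 = 61,230 kg.
Stage 1: m₀ = 61,230 kg, m_f = 61,230 − 41,900 = 19,330 kg; Δv = 279×9.81×ln(3.168) = 2737.0×1.1530 ≈ 3156 m/s.
Stage 2: m₀ = 14,700 kg, m_f = 14,700 − 10,600 = 4,100 kg; Δv = 309×9.81×ln(3.585) = 3031.3×1.2769 ≈ 3871 m/s.
Total Δv = 3156 + 3871 = 7027 m/s.

Δv ≈ 7.03 km/s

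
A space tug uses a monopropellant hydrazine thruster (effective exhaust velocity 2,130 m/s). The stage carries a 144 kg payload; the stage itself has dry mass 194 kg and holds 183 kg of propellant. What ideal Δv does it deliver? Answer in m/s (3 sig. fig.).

Δv ≈ 922 m/s

m₀ = payload + dry + propellant = 144 + 194 + 183 = 521 kg.
m_f = payload + dry = 144 + 194 = 338 kg.
Δv = v_e · ln(m₀/m_f) = 2130.0 × ln(1.541) = 2130.0 × 0.4327 ≈ 921.7 m/s.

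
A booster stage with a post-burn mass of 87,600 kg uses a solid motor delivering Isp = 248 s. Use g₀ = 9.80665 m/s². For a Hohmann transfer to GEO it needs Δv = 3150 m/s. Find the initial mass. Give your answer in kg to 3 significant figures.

initial mass ≈ 320000 kg

v_e = Isp · g₀ = 248 × 9.80665 = 2432.0 m/s.
m₀/m_f = exp(Δv / v_e) = exp(3150 / 2432.0) = exp(1.2952) = 3.6517.
m₀ = m_f × 3.6517 = 87,600 × 3.6517 = 319,889 kg.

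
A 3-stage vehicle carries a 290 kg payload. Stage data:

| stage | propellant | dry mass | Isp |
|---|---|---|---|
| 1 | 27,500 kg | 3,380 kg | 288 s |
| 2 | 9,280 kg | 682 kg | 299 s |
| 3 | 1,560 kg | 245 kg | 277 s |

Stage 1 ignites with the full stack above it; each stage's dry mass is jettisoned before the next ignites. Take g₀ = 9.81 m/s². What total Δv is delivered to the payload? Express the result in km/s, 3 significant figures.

Ignition mass of stage 1 = 27,500+3,380 + 9,280+682 + 1,560+245 + 290 = 42,937 kg.
Stage 1: m₀ = 42,937 kg, m_f = 42,937 − 27,500 = 15,437 kg; Δv = 288×9.81×ln(2.781) = 2825.3×1.0230 ≈ 2890 m/s.
Stage 2: m₀ = 12,057 kg, m_f = 12,057 − 9,280 = 2,777 kg; Δv = 299×9.81×ln(4.342) = 2933.2×1.4683 ≈ 4307 m/s.
Stage 3: m₀ = 2,095 kg, m_f = 2,095 − 1,560 = 535 kg; Δv = 277×9.81×ln(3.916) = 2717.4×1.3650 ≈ 3709 m/s.
Total Δv = 2890 + 4307 + 3709 = 10906 m/s.

Δv ≈ 10.9 km/s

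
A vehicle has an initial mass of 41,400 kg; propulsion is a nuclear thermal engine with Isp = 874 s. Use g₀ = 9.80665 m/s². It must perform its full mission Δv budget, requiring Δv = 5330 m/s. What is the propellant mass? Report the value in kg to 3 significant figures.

v_e = Isp · g₀ = 874 × 9.80665 = 8571.0 m/s.
m₀/m_f = exp(Δv / v_e) = exp(5330 / 8571.0) = exp(0.6219) = 1.8624.
m_f = 41,400 / 1.8624 = 22,229.4 kg, so propellant = m₀ − m_f = 41,400 − 22,229.4 = 19,170.6 kg.

propellant mass ≈ 19200 kg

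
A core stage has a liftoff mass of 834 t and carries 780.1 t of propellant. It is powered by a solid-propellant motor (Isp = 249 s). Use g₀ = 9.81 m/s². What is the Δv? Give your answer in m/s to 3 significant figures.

v_e = Isp · g₀ = 249 × 9.81 = 2442.7 m/s.
m_f = m₀ − m_prop = 834 − 780.1 = 53.9 t.
Δv = v_e · ln(m₀/m_f) = 2442.7 × ln(15.47) = 2442.7 × 2.7391 ≈ 6690.8 m/s.

Δv ≈ 6690 m/s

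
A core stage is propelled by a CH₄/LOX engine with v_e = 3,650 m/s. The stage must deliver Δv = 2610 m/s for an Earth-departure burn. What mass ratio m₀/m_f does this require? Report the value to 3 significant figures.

m₀/m_f = exp(Δv / v_e) = exp(2610 / 3650.0) = exp(0.7151) = 2.0443.

mass ratio ≈ 2.04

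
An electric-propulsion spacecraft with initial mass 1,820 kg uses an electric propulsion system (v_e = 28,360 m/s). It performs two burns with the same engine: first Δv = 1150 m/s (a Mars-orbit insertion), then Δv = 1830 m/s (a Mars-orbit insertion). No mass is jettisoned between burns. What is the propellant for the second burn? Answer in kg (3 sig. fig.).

propellant for the second burn ≈ 109 kg

After the first burn: m = 1820 × exp(−1150/28360.0) = 1820 × 0.96026 = 1,747.67 kg.
After the second burn: m = 1,747.67 × exp(−1830/28360.0) = 1,747.67 × 0.93751 = 1,638.46 kg.
Second-burn propellant = 1,747.67 − 1,638.46 = 109.21 kg.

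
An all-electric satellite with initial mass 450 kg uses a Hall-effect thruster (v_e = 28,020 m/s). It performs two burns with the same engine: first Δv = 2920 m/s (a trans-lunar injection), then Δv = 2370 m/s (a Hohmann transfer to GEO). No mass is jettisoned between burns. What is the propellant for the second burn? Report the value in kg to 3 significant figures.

After the first burn: m = 450 × exp(−2920/28020.0) = 450 × 0.90103 = 405.464 kg.
After the second burn: m = 405.464 × exp(−2370/28020.0) = 405.464 × 0.91890 = 372.581 kg.
Second-burn propellant = 405.464 − 372.581 = 32.883 kg.

propellant for the second burn ≈ 32.9 kg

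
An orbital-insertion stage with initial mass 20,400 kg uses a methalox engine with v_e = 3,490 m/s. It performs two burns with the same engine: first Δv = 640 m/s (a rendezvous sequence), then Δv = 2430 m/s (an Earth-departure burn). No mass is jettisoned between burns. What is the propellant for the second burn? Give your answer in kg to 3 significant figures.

propellant for the second burn ≈ 8520 kg

After the first burn: m = 20400 × exp(−640/3490.0) = 20400 × 0.83245 = 16,982 kg.
After the second burn: m = 16,982 × exp(−2430/3490.0) = 16,982 × 0.49844 = 8,464.51 kg.
Second-burn propellant = 16,982 − 8,464.51 = 8,517.49 kg.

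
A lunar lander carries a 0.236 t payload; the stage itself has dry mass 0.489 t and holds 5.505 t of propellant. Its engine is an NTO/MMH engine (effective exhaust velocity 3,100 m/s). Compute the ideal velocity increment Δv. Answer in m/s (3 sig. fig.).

m₀ = payload + dry + propellant = 0.236 + 0.489 + 5.505 = 6.23 t.
m_f = payload + dry = 0.236 + 0.489 = 0.725 t.
Using Δv = v_e ln(m₀/m_f): Δv = v_e · ln(m₀/m_f) = 3100.0 × ln(8.593) = 3100.0 × 2.1510 ≈ 6668.0 m/s.

Δv ≈ 6670 m/s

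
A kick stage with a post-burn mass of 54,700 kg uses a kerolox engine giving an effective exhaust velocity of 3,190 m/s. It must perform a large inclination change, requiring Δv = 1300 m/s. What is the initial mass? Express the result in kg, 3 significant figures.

By the Tsiolkovsky rocket equation, m₀/m_f = exp(Δv / v_e) = exp(1300 / 3190.0) = exp(0.4075) = 1.5031.
m₀ = m_f × 1.5031 = 54,700 × 1.5031 = 82,219.6 kg.

initial mass ≈ 82200 kg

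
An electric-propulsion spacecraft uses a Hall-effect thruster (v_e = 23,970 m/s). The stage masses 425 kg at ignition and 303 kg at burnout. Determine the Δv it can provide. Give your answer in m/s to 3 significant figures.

By the Tsiolkovsky rocket equation, Δv = v_e · ln(m₀/m_f) = 23970.0 × ln(1.403) = 23970.0 × 0.3384 ≈ 8110.4 m/s.

Δv ≈ 8110 m/s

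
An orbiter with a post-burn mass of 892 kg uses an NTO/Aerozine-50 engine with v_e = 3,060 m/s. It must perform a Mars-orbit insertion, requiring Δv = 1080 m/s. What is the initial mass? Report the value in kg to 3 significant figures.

initial mass ≈ 1270 kg

By the Tsiolkovsky rocket equation, m₀/m_f = exp(Δv / v_e) = exp(1080 / 3060.0) = exp(0.3529) = 1.4232.
m₀ = m_f × 1.4232 = 892 × 1.4232 = 1,269.49 kg.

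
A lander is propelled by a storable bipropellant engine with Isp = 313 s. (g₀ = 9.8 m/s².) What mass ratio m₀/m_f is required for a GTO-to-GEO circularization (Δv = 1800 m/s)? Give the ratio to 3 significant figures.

mass ratio ≈ 1.80

v_e = Isp · g₀ = 313 × 9.8 = 3067.4 m/s.
Rocket equation: m₀/m_f = exp(Δv / v_e) = exp(1800 / 3067.4) = exp(0.5868) = 1.7983.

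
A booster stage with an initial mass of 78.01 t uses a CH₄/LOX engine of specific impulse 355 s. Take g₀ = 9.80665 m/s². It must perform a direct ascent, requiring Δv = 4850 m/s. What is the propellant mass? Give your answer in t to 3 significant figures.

propellant mass ≈ 58.6 t

v_e = Isp · g₀ = 355 × 9.80665 = 3481.4 m/s.
Using Δv = v_e ln(m₀/m_f): m₀/m_f = exp(Δv / v_e) = exp(4850 / 3481.4) = exp(1.3931) = 4.0274.
m_f = 78.01 / 4.0274 = 19.3698 t, so propellant = m₀ − m_f = 78.01 − 19.3698 = 58.6402 t.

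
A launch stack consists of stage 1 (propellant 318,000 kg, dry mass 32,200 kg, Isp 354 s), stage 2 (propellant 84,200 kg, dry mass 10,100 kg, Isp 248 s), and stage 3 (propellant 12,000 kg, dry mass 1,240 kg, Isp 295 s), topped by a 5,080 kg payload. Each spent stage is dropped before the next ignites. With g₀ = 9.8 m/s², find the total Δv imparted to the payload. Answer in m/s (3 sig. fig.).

Ignition mass of stage 1 = 318,000+32,200 + 84,200+10,100 + 12,000+1,240 + 5,080 = 462,820 kg.
Stage 1: m₀ = 462,820 kg, m_f = 462,820 − 318,000 = 144,820 kg; Δv = 354×9.8×ln(3.196) = 3469.2×1.1618 ≈ 4031 m/s.
Stage 2: m₀ = 112,620 kg, m_f = 112,620 − 84,200 = 28,420 kg; Δv = 248×9.8×ln(3.963) = 2430.4×1.3769 ≈ 3346 m/s.
Stage 3: m₀ = 18,320 kg, m_f = 18,320 − 12,000 = 6,320 kg; Δv = 295×9.8×ln(2.899) = 2891.0×1.0643 ≈ 3077 m/s.
Total Δv = 4031 + 3346 + 3077 = 10454 m/s.

Δv ≈ 10500 m/s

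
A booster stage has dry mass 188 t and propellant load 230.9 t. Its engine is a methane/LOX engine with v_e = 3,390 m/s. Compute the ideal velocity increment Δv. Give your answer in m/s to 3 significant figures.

m₀ = m_dry + m_prop = 188 + 230.9 = 418.9 t.
Rocket equation: Δv = v_e · ln(m₀/m_f) = 3390.0 × ln(2.228) = 3390.0 × 0.8012 ≈ 2716.0 m/s.

Δv ≈ 2720 m/s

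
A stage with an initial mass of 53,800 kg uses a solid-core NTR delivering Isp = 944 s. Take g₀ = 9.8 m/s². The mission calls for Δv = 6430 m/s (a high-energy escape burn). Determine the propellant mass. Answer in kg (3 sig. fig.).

v_e = Isp · g₀ = 944 × 9.8 = 9251.2 m/s.
m₀/m_f = exp(Δv / v_e) = exp(6430 / 9251.2) = exp(0.6950) = 2.0038.
m_f = 53,800 / 2.0038 = 26,849 kg, so propellant = m₀ − m_f = 53,800 − 26,849 = 26,951 kg.

propellant mass ≈ 27000 kg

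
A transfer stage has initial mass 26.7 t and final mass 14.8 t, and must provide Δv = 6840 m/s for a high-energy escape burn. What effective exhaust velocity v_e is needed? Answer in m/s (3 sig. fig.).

ln(m₀/m_f) = ln(26700/14800) = ln(1.804) = 0.5900.
From the ideal rocket equation, v_e = Δv / ln(m₀/m_f) = 6840 / 0.5900 = 11592.5 m/s.

v_e ≈ 11600 m/s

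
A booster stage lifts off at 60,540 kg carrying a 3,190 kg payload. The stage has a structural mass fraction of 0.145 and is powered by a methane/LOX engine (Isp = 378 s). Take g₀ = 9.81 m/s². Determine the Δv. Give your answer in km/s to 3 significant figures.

Stage wet mass = m₀ − payload = 60,540 − 3,190 = 57,350 kg.
Stage dry mass = ε × stage wet mass = 0.145 × 57,350 = 8,315.75 kg.
Burnout mass m_f = stage dry + payload = 8,315.75 + 3,190 = 11,505.75 kg.
v_e = Isp · g₀ = 378 × 9.81 = 3708.2 m/s.
Using Δv = v_e ln(m₀/m_f): Δv = v_e · ln(60,540/11,505.75) = 3708.2 × ln(5.262) = 3708.2 × 1.6605 ≈ 6157 m/s.

Δv ≈ 6.16 km/s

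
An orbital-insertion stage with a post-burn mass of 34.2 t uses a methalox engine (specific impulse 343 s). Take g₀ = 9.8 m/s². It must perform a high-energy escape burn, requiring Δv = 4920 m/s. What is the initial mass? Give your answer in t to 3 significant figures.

v_e = Isp · g₀ = 343 × 9.8 = 3361.4 m/s.
Using Δv = v_e ln(m₀/m_f): m₀/m_f = exp(Δv / v_e) = exp(4920 / 3361.4) = exp(1.4637) = 4.3218.
m₀ = m_f × 4.3218 = 34.2 × 4.3218 = 147.806 t.

initial mass ≈ 148 t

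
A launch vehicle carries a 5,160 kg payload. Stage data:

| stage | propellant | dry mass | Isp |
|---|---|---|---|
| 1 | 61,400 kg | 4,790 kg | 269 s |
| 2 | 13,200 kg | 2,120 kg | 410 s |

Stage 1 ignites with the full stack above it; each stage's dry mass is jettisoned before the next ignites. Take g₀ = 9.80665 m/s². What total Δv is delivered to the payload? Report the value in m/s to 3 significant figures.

Δv ≈ 7410 m/s

Ignition mass of stage 1 = 61,400+4,790 + 13,200+2,120 + 5,160 = 86,670 kg.
Stage 1: m₀ = 86,670 kg, m_f = 86,670 − 61,400 = 25,270 kg; Δv = 269×9.80665×ln(3.43) = 2638.0×1.2325 ≈ 3251 m/s.
Stage 2: m₀ = 20,480 kg, m_f = 20,480 − 13,200 = 7,280 kg; Δv = 410×9.80665×ln(2.813) = 4020.7×1.0343 ≈ 4159 m/s.
Total Δv = 3251 + 4159 = 7410 m/s.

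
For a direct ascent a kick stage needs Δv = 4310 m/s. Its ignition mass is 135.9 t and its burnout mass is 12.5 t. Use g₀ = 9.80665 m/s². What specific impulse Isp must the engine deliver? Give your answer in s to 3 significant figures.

Isp ≈ 184 s

ln(m₀/m_f) = ln(135900/12500) = ln(10.87) = 2.3862.
Using Δv = v_e ln(m₀/m_f): v_e = Δv / ln(m₀/m_f) = 4310 / 2.3862 = 1806.2 m/s.
Isp = v_e / g₀ = 1806.2 / 9.80665 = 184.2 s.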